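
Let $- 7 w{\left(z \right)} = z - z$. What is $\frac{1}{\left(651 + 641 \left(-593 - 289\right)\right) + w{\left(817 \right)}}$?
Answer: $- \frac{1}{564711} \approx -1.7708 \cdot 10^{-6}$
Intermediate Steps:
$w{\left(z \right)} = 0$ ($w{\left(z \right)} = - \frac{z - z}{7} = \left(- \frac{1}{7}\right) 0 = 0$)
$\frac{1}{\left(651 + 641 \left(-593 - 289\right)\right) + w{\left(817 \right)}} = \frac{1}{\left(651 + 641 \left(-593 - 289\right)\right) + 0} = \frac{1}{\left(651 + 641 \left(-882\right)\right) + 0} = \frac{1}{\left(651 - 565362\right) + 0} = \frac{1}{-564711 + 0} = \frac{1}{-564711} = - \frac{1}{564711}$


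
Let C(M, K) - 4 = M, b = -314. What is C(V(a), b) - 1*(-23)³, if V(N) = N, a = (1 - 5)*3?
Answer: 12159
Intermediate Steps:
a = -12 (a = -4*3 = -12)
C(M, K) = 4 + M
C(V(a), b) - 1*(-23)³ = (4 - 12) - 1*(-23)³ = -8 - 1*(-12167) = -8 + 12167 = 12159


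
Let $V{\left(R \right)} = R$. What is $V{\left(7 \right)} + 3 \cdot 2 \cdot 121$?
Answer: $733$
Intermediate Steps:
$V{\left(7 \right)} + 3 \cdot 2 \cdot 121 = 7 + 3 \cdot 2 \cdot 121 = 7 + 6 \cdot 121 = 7 + 726 = 733$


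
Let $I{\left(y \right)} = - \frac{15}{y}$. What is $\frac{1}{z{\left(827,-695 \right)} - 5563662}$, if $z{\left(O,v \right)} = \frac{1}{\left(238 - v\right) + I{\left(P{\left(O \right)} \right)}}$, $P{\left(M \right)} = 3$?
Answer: $- \frac{928}{5163078335} \approx -1.7974 \cdot 10^{-7}$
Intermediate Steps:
$z{\left(O,v \right)} = \frac{1}{233 - v}$ ($z{\left(O,v \right)} = \frac{1}{\left(238 - v\right) - \frac{15}{3}} = \frac{1}{\left(238 - v\right) - 5} = \frac{1}{233 - v}$)
$\frac{1}{z{\left(827,-695 \right)} - 5563662} = \frac{1}{- \frac{1}{-233 - 695} - 5563662} = \frac{1}{- \frac{1}{-928} - 5563662} = \frac{1}{\left(-1\right) \left(- \frac{1}{928}\right) - 5563662} = \frac{1}{\frac{1}{928} - 5563662} = \frac{1}{- \frac{5163078335}{928}} = - \frac{928}{5163078335}$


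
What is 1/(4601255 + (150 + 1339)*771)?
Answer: 1/5749274 ≈ 1.7393e-7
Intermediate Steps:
1/(4601255 + (150 + 1339)*771) = 1/(4601255 + 1489*771) = 1/(4601255 + 1148019) = 1/5749274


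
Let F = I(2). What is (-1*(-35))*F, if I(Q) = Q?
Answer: 70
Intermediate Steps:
F = 2
(-1*(-35))*F = -1*(-35)*2 = 35*2 = 70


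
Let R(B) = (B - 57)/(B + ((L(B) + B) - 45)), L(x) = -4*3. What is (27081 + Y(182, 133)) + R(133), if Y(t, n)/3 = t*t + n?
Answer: 1395376/11 ≈ 1.2685e+5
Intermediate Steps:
L(x) = -12
R(B) = (-57 + B)/(-57 + 2*B) (R(B) = (B - 57)/(B + ((-12 + B) - 45)) = (-57 + B)/(B + (-57 + B)) = (-57 + B)/(-57 + 2*B))
Y(t, n) = 3*n + 3*t**2 (Y(t, n) = 3*(t*t + n) = 3*(t**2 + n) = 3*(n + t**2) = 3*n + 3*t**2)
(27081 + Y(182, 133)) + R(133) = (27081 + (3*133 + 3*182**2)) + (-57 + 133)/(-57 + 2*133) = (27081 + (399 + 3*33124)) + 76/(-57 + 266) = (27081 + (399 + 99372)) + 76/209 = (27081 + 99771) + (1/209)*76 = 126852 + 4/11 = 1395376/11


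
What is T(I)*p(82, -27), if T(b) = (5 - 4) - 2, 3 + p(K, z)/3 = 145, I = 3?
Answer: -426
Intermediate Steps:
p(K, z) = 426 (p(K, z) = -9 + 3*145 = -9 + 435 = 426)
T(b) = -1 (T(b) = 1 - 2 = -1)
T(I)*p(82, -27) = -1*426 = -426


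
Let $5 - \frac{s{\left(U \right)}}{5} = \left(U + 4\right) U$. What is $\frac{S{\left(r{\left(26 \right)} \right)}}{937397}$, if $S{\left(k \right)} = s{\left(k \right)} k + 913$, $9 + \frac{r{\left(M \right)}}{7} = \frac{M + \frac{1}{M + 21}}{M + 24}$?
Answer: $\frac{2529683354812269}{2433084218275000} \approx 1.0397$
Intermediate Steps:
$s{\left(U \right)} = 25 - 5 U \left(4 + U\right)$ ($s{\left(U \right)} = 25 - 5 \left(U + 4\right) U = 25 - 5 \left(4 + U\right) U = 25 - 5 U \left(4 + U\right)$)
$r{\left(M \right)} = -63 + \frac{7 \left(M + \frac{1}{21 + M}\right)}{24 + M}$ ($r{\left(M \right)} = -63 + 7 \frac{M + \frac{1}{M + 21}}{M + 24} = -63 + 7 \frac{M + \frac{1}{21 + M}}{24 + M} = -63 + \frac{7 \left(M + \frac{1}{21 + M}\right)}{24 + M}$)
$S{\left(k \right)} = 913 + k \left(25 - 20 k - 5 k^{2}\right)$ ($S{\left(k \right)} = \left(25 - 20 k - 5 k^{2}\right) k + 913 = k \left(25 - 20 k - 5 k^{2}\right) + 913 = 913 + k \left(25 - 20 k - 5 k^{2}\right)$)
$\frac{S{\left(r{\left(26 \right)} \right)}}{937397} = \frac{913 - 5 \frac{7 \left(-4535 - 9984 - 8 \cdot 26^{2}\right)}{504 + 26^{2} + 45 \cdot 26} \left(-5 + \left(\frac{7 \left(-4535 - 9984 - 8 \cdot 26^{2}\right)}{504 + 26^{2} + 45 \cdot 26}\right)^{2} + 4 \frac{7 \left(-4535 - 9984 - 8 \cdot 26^{2}\right)}{504 + 26^{2} + 45 \cdot 26}\right)}{937397} = \left(913 - 5 \frac{7 \left(-4535 - 9984 - 5408\right)}{504 + 676 + 1170} \left(-5 + \left(\frac{7 \left(-4535 - 9984 - 5408\right)}{504 + 676 + 1170}\right)^{2} + 4 \frac{7 \left(-4535 - 9984 - 5408\right)}{504 + 676 + 1170}\right)\right) \frac{1}{937397} = \left(913 - 5 \frac{7 \left(-4535 - 9984 - 5408\right)}{2350} \left(-5 + \left(\frac{7 \left(-4535 - 9984 - 5408\right)}{2350}\right)^{2} + 4 \frac{7 \left(-4535 - 9984 - 5408\right)}{2350}\right)\right) \frac{1}{937397} = \left(913 - 5 \cdot 7 \cdot \frac{1}{2350} \left(-19927\right) \left(-5 + \left(7 \cdot \frac{1}{2350} \left(-19927\right)\right)^{2} + 4 \cdot 7 \cdot \frac{1}{2350} \left(-19927\right)\right)\right) \frac{1}{937397} = \left(913 - - \frac{139489 \left(-5 + \left(- \frac{139489}{2350}\right)^{2} + 4 \left(- \frac{139489}{2350}\right)\right)}{470}\right) \frac{1}{937397} = \left(913 - - \frac{139489 \left(-5 + \frac{19457181121}{5522500} - \frac{278978}{1175}\right)}{470}\right) \frac{1}{937397} = \left(913 - \left(- \frac{139489}{470}\right) \frac{18118372021}{5522500}\right) \frac{1}{937397} = \left(913 + \frac{2527313594837269}{2595575000}\right) \frac{1}{937397} = \frac{2529683354812269}{2595575000} \cdot \frac{1}{937397} = \frac{2529683354812269}{2433084218275000}$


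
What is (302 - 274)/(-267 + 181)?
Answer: -14/43 ≈ -0.32558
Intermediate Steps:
(302 - 274)/(-267 + 181) = 28/(-86) = 28*(-1/86) = -14/43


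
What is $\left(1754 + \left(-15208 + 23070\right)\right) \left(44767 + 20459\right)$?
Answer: $627213216$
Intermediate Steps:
$\left(1754 + \left(-15208 + 23070\right)\right) \left(44767 + 20459\right) = \left(1754 + 7862\right) 65226 = 9616 \cdot 65226 = 627213216$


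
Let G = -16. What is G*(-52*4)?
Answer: 3328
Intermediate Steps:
G*(-52*4) = -(-16)*52*4 = -(-16)*208 = -16*(-208) = 3328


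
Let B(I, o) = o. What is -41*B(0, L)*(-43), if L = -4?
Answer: -7052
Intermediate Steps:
-41*B(0, L)*(-43) = -41*(-4)*(-43) = 164*(-43) = -7052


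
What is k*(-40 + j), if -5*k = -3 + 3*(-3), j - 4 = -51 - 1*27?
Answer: -1368/5 ≈ -273.60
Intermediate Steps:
j = -74 (j = 4 + (-51 - 1*27) = 4 + (-51 - 27) = 4 - 78 = -74)
k = 12/5 (k = -(-3 + 3*(-3))/5 = -(-3 - 9)/5 = -⅕*(-12) = 12/5 ≈ 2.4000)
k*(-40 + j) = 12*(-40 - 74)/5 = (12/5)*(-114) = -1368/5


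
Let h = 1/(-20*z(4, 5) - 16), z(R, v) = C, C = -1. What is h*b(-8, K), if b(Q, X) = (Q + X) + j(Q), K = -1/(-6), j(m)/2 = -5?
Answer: -107/24 ≈ -4.4583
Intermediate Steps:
z(R, v) = -1
j(m) = -10 (j(m) = 2*(-5) = -10)
K = ⅙ (K = -1*(-⅙) = ⅙ ≈ 0.16667)
b(Q, X) = -10 + Q + X (b(Q, X) = (Q + X) - 10 = -10 + Q + X)
h = ¼ (h = 1/(-20*(-1) - 16) = 1/(20 - 16) = 1/4 = ¼ ≈ 0.25000)
h*b(-8, K) = (-10 - 8 + ⅙)/4 = (¼)*(-107/6) = -107/24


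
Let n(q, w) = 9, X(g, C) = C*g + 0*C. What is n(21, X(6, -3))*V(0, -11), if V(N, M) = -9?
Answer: -81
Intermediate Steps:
X(g, C) = C*g (X(g, C) = C*g + 0 = C*g)
n(21, X(6, -3))*V(0, -11) = 9*(-9) = -81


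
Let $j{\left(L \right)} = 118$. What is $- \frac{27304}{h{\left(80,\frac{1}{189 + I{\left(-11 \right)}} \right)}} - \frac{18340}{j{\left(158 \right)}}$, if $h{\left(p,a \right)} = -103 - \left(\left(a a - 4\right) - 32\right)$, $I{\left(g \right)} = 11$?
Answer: $\frac{39861830830}{158120059} \approx 252.1$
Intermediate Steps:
$h{\left(p,a \right)} = -67 - a^{2}$ ($h{\left(p,a \right)} = -103 - \left(\left(a^{2} - 4\right) - 32\right) = -103 - \left(\left(-4 + a^{2}\right) - 32\right) = -103 - \left(-36 + a^{2}\right) = -67 - a^{2}$)
$- \frac{27304}{h{\left(80,\frac{1}{189 + I{\left(-11 \right)}} \right)}} - \frac{18340}{j{\left(158 \right)}} = - \frac{27304}{-67 - \left(\frac{1}{189 + 11}\right)^{2}} - \frac{18340}{118} = - \frac{27304}{-67 - \left(\frac{1}{200}\right)^{2}} - \frac{9170}{59} = - \frac{27304}{-67 - \frac{1}{40000}} - \frac{9170}{59} = - \frac{27304}{- \frac{2680001}{40000}} - \frac{9170}{59} = \left(-27304\right) \left(- \frac{40000}{2680001}\right) - \frac{9170}{59} = \frac{1092160000}{2680001} - \frac{9170}{59} = \frac{39861830830}{158120059}$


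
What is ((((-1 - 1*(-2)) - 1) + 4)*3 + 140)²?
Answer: 23104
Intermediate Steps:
((((-1 - 1*(-2)) - 1) + 4)*3 + 140)² = ((((-1 + 2) - 1) + 4)*3 + 140)² = (((1 - 1) + 4)*3 + 140)² = ((0 + 4)*3 + 140)² = (4*3 + 140)² = (12 + 140)² = 152² = 23104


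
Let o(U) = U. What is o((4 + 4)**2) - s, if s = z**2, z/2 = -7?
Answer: -132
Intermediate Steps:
z = -14 (z = 2*(-7) = -14)
s = 196 (s = (-14)**2 = 196)
o((4 + 4)**2) - s = (4 + 4)**2 - 1*196 = 8**2 - 196 = 64 - 196 = -132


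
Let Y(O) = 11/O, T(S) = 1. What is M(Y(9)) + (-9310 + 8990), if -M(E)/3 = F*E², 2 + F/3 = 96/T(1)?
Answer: -14254/9 ≈ -1583.8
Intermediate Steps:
F = 282 (F = -6 + 3*(96/1) = -6 + 3*(96*1) = -6 + 3*96 = -6 + 288 = 282)
M(E) = -846*E²
M(Y(9)) + (-9310 + 8990) = -846*(11/9)² + (-9310 + 8990) = -846*(11*(⅑))² - 320 = -846*(11/9)² - 320 = -846*121/81 - 320 = -11374/9 - 320 = -14254/9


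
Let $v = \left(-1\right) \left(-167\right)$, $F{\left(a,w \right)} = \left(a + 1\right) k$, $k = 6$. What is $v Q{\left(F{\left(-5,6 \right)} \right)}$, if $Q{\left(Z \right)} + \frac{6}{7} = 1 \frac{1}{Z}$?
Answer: $- \frac{25217}{168} \approx -150.1$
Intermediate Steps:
$F{\left(a,w \right)} = 6 + 6 a$ ($F{\left(a,w \right)} = \left(a + 1\right) 6 = \left(1 + a\right) 6 = 6 + 6 a$)
$Q{\left(Z \right)} = - \frac{6}{7} + \frac{1}{Z}$ ($Q{\left(Z \right)} = - \frac{6}{7} + 1 \frac{1}{Z} = - \frac{6}{7} + \frac{1}{Z}$)
$v = 167$
$v Q{\left(F{\left(-5,6 \right)} \right)} = 167 \left(- \frac{6}{7} + \frac{1}{6 + 6 \left(-5\right)}\right) = 167 \left(- \frac{6}{7} + \frac{1}{6 - 30}\right) = 167 \left(- \frac{6}{7} + \frac{1}{-24}\right) = 167 \left(- \frac{6}{7} - \frac{1}{24}\right) = 167 \left(- \frac{151}{168}\right) = - \frac{25217}{168}$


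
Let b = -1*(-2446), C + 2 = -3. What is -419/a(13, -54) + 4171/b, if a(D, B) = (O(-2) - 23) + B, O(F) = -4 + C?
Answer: 345895/52589 ≈ 6.5773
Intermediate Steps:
C = -5 (C = -2 - 3 = -5)
O(F) = -9 (O(F) = -4 - 5 = -9)
b = 2446
a(D, B) = -32 + B (a(D, B) = (-9 - 23) + B = -32 + B)
-419/a(13, -54) + 4171/b = -419/(-32 - 54) + 4171/2446 = -419/(-86) + 4171*(1/2446) = -419*(-1/86) + 4171/2446 = 419/86 + 4171/2446 = 345895/52589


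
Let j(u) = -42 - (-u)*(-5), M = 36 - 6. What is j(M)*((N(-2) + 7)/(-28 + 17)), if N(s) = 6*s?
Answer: -960/11 ≈ -87.273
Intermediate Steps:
M = 30
j(u) = -42 - 5*u
j(M)*((N(-2) + 7)/(-28 + 17)) = (-42 - 5*30)*((6*(-2) + 7)/(-28 + 17)) = (-42 - 150)*((-12 + 7)/(-11)) = -(-960)*(-1)/11 = -192*5/11 = -960/11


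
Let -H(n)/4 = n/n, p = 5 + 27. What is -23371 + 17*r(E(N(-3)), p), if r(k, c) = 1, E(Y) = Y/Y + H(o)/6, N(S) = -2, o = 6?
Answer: -23354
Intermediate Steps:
p = 32
H(n) = -4 (H(n) = -4*n/n = -4*1 = -4)
E(Y) = ⅓ (E(Y) = Y/Y - 4/6 = 1 - 4*⅙ = 1 - ⅔ = ⅓)
-23371 + 17*r(E(N(-3)), p) = -23371 + 17*1 = -23371 + 17 = -23354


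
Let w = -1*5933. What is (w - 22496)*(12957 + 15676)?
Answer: -814007557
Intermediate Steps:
w = -5933
(w - 22496)*(12957 + 15676) = (-5933 - 22496)*(12957 + 15676) = -28429*28633 = -814007557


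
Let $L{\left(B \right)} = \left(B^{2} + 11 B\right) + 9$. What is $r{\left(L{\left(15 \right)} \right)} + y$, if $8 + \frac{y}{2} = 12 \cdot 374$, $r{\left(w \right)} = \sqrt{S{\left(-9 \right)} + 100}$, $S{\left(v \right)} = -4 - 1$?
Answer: $8960 + \sqrt{95} \approx 8969.8$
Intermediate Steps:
$S{\left(v \right)} = -5$
$L{\left(B \right)} = 9 + B^{2} + 11 B$
$r{\left(w \right)} = \sqrt{95}$ ($r{\left(w \right)} = \sqrt{-5 + 100} = \sqrt{95}$)
$y = 8960$ ($y = -16 + 2 \cdot 12 \cdot 374 = -16 + 2 \cdot 4488 = -16 + 8976 = 8960$)
$r{\left(L{\left(15 \right)} \right)} + y = \sqrt{95} + 8960 = 8960 + \sqrt{95}$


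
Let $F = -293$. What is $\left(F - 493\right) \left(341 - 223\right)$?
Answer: $-92748$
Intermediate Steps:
$\left(F - 493\right) \left(341 - 223\right) = \left(-293 - 493\right) \left(341 - 223\right) = \left(-786\right) 118 = -92748$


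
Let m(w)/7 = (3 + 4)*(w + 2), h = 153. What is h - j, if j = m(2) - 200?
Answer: 157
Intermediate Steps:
m(w) = 98 + 49*w (m(w) = 7*((3 + 4)*(w + 2)) = 7*(7*(2 + w)) = 7*(14 + 7*w) = 98 + 49*w)
j = -4 (j = (98 + 49*2) - 200 = (98 + 98) - 200 = 196 - 200 = -4)
h - j = 153 - 1*(-4) = 153 + 4 = 157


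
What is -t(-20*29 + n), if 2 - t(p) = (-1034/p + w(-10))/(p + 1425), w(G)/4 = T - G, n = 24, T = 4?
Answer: -467079/241582 ≈ -1.9334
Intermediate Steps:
w(G) = 16 - 4*G (w(G) = 4*(4 - G) = 16 - 4*G)
t(p) = 2 - (56 - 1034/p)/(1425 + p) (t(p) = 2 - (-1034/p + (16 - 4*(-10)))/(p + 1425) = 2 - (-1034/p + (16 + 40))/(1425 + p) = 2 - (-1034/p + 56)/(1425 + p) = 2 - (56 - 1034/p)/(1425 + p))
-t(-20*29 + n) = -2*(517 + (-20*29 + 24)**2 + 1397*(-20*29 + 24))/((-20*29 + 24)*(1425 + (-20*29 + 24))) = -2*(517 + (-580 + 24)**2 + 1397*(-580 + 24))/((-580 + 24)*(1425 + (-580 + 24))) = -2*(517 + (-556)**2 + 1397*(-556))/((-556)*(1425 - 556)) = -2*(-1)*(517 + 309136 - 776732)/(556*869) = -2*(-1)*(-467079)/(556*869) = -1*467079/241582 = -467079/241582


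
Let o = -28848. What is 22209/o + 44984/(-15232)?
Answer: -1065095/286076 ≈ -3.7231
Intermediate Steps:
22209/o + 44984/(-15232) = 22209/(-28848) + 44984/(-15232) = 22209*(-1/28848) + 44984*(-1/15232) = -7403/9616 - 5623/1904 = -1065095/286076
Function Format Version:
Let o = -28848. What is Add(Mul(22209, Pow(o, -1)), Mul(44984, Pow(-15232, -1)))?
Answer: Rational(-1065095, 286076) ≈ -3.7231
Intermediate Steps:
Add(Mul(22209, Pow(o, -1)), Mul(44984, Pow(-15232, -1))) = Add(Mul(22209, Pow(-28848, -1)), Mul(44984, Pow(-15232, -1))) = Add(Mul(22209, Rational(-1, 28848)), Mul(44984, Rational(-1, 15232))) = Add(Rational(-7403, 9616), Rational(-5623, 1904)) = Rational(-1065095, 286076)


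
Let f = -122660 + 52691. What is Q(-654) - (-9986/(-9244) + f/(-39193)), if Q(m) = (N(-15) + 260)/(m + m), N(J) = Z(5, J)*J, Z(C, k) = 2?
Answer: -90078848327/29618032521 ≈ -3.0414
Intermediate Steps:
f = -69969
N(J) = 2*J
Q(m) = 115/m (Q(m) = (2*(-15) + 260)/(m + m) = (-30 + 260)/((2*m)) = 230*(1/(2*m)) = 115/m)
Q(-654) - (-9986/(-9244) + f/(-39193)) = 115/(-654) - (-9986/(-9244) - 69969/(-39193)) = 115*(-1/654) - (-9986*(-1/9244) - 69969*(-1/39193)) = -115/654 - (4993/4622 + 69969/39193) = -115/654 - 1*519087367/181150046 = -115/654 - 519087367/181150046 = -90078848327/29618032521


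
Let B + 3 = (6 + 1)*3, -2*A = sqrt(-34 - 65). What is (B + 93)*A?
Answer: -333*I*sqrt(11)/2 ≈ -552.22*I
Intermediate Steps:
A = -3*I*sqrt(11)/2 (A = -sqrt(-34 - 65)/2 = -3*I*sqrt(11)/2 ≈ -4.9749*I)
B = 18 (B = -3 + (6 + 1)*3 = -3 + 7*3 = -3 + 21 = 18)
(B + 93)*A = (18 + 93)*(-3*I*sqrt(11)/2) = 111*(-3*I*sqrt(11)/2) = -333*I*sqrt(11)/2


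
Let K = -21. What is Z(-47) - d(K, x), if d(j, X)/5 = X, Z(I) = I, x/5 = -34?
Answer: 803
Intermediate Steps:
x = -170 (x = 5*(-34) = -170)
d(j, X) = 5*X
Z(-47) - d(K, x) = -47 - 5*(-170) = -47 - 1*(-850) = -47 + 850 = 803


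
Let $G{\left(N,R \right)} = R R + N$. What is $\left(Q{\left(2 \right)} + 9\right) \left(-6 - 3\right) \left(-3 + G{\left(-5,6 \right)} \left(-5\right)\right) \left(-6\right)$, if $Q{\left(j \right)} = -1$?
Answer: $-68256$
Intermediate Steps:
$G{\left(N,R \right)} = N + R^{2}$ ($G{\left(N,R \right)} = R^{2} + N = N + R^{2}$)
$\left(Q{\left(2 \right)} + 9\right) \left(-6 - 3\right) \left(-3 + G{\left(-5,6 \right)} \left(-5\right)\right) \left(-6\right) = \left(-1 + 9\right) \left(-6 - 3\right) \left(-3 + \left(-5 + 6^{2}\right) \left(-5\right)\right) \left(-6\right) = 8 \left(-9\right) \left(-3 + \left(-5 + 36\right) \left(-5\right)\right) \left(-6\right) = - 72 \left(-3 + 31 \left(-5\right)\right) \left(-6\right) = - 72 \left(-3 - 155\right) \left(-6\right) = \left(-72\right) \left(-158\right) \left(-6\right) = 11376 \left(-6\right) = -68256$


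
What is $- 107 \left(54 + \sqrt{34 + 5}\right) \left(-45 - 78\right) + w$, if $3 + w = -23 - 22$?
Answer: $710646 + 13161 \sqrt{39} \approx 7.9284 \cdot 10^{5}$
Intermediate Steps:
$w = -48$ ($w = -3 - 45 = -48$)
$- 107 \left(54 + \sqrt{34 + 5}\right) \left(-45 - 78\right) + w = - 107 \left(54 + \sqrt{34 + 5}\right) \left(-45 - 78\right) - 48 = - 107 \left(54 + \sqrt{39}\right) \left(-123\right) - 48 = - 107 \left(-6642 - 123 \sqrt{39}\right) - 48 = \left(710694 + 13161 \sqrt{39}\right) - 48 = 710646 + 13161 \sqrt{39}$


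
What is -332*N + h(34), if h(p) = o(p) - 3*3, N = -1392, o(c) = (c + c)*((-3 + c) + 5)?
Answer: 464583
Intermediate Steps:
o(c) = 2*c*(2 + c) (o(c) = (2*c)*(2 + c) = 2*c*(2 + c))
h(p) = -9 + 2*p*(2 + p) (h(p) = 2*p*(2 + p) - 3*3 = 2*p*(2 + p) - 9 = -9 + 2*p*(2 + p))
-332*N + h(34) = -332*(-1392) + (-9 + 2*34*(2 + 34)) = 462144 + (-9 + 2*34*36) = 462144 + (-9 + 2448) = 462144 + 2439 = 464583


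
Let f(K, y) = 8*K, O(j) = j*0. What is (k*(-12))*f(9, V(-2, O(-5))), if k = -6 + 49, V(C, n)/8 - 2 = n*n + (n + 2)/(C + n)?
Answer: -37152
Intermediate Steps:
O(j) = 0
V(C, n) = 16 + 8*n² + 8*(2 + n)/(C + n) (V(C, n) = 16 + 8*(n*n + (n + 2)/(C + n)) = 16 + 8*(n² + (2 + n)/(C + n)) = 16 + (8*n² + 8*(2 + n)/(C + n)) = 16 + 8*n² + 8*(2 + n)/(C + n))
k = 43
(k*(-12))*f(9, V(-2, O(-5))) = (43*(-12))*(8*9) = -516*72 = -37152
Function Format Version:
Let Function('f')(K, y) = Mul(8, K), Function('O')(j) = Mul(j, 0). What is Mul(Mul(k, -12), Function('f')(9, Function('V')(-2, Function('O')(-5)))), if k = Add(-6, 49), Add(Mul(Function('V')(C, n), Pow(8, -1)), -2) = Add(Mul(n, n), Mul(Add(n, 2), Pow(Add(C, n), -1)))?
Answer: -37152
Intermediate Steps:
Function('O')(j) = 0
Function('V')(C, n) = Add(16, Mul(8, Pow(n, 2)), Mul(8, Pow(Add(C, n), -1), Add(2, n))) (Function('V')(C, n) = Add(16, Mul(8, Add(Mul(n, n), Mul(Add(n, 2), Pow(Add(C, n), -1))))) = Add(16, Mul(8, Add(Pow(n, 2), Mul(Add(2, n), Pow(Add(C, n), -1))))) = Add(16, Mul(8, Add(Pow(n, 2), Mul(Pow(Add(C, n), -1), Add(2, n))))) = Add(16, Add(Mul(8, Pow(n, 2)), Mul(8, Pow(Add(C, n), -1), Add(2, n)))) = Add(16, Mul(8, Pow(n, 2)), Mul(8, Pow(Add(C, n), -1), Add(2, n))))
k = 43
Mul(Mul(k, -12), Function('f')(9, Function('V')(-2, Function('O')(-5)))) = Mul(Mul(43, -12), Mul(8, 9)) = Mul(-516, 72) = -37152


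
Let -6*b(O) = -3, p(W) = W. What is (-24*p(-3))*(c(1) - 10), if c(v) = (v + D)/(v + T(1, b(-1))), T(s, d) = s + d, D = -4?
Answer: -4032/5 ≈ -806.40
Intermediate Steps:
b(O) = 1/2 (b(O) = -1/6*(-3) = 1/2)
T(s, d) = d + s
c(v) = (-4 + v)/(3/2 + v) (c(v) = (v - 4)/(v + (1/2 + 1)) = (-4 + v)/(v + 3/2) = (-4 + v)/(3/2 + v))
(-24*p(-3))*(c(1) - 10) = (-24*(-3))*(2*(-4 + 1)/(3 + 2*1) - 10) = 72*(2*(-3)/(3 + 2) - 10) = 72*(2*(-3)/5 - 10) = 72*(2*(1/5)*(-3) - 10) = 72*(-6/5 - 10) = 72*(-56/5) = -4032/5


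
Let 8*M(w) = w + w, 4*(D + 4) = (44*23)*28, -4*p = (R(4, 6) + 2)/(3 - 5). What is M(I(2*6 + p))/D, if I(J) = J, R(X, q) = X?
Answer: 17/37760 ≈ 0.00045021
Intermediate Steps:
p = 3/4 (p = -(4 + 2)/(4*(3 - 5)) = -3/(2*(-2)) = -3*(-1)/(2*2) = -1/4*(-3) = 3/4 ≈ 0.75000)
D = 7080 (D = -4 + ((44*23)*28)/4 = -4 + (1012*28)/4 = -4 + (1/4)*28336 = -4 + 7084 = 7080)
M(w) = w/4 (M(w) = (w + w)/8 = (2*w)/8 = w/4)
M(I(2*6 + p))/D = ((2*6 + 3/4)/4)/7080 = ((12 + 3/4)/4)*(1/7080) = ((1/4)*(51/4))*(1/7080) = (51/16)*(1/7080) = 17/37760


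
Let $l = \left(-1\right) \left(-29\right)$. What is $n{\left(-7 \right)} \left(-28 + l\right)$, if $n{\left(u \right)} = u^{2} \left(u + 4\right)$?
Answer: $-147$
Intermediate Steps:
$n{\left(u \right)} = u^{2} \left(4 + u\right)$
$l = 29$
$n{\left(-7 \right)} \left(-28 + l\right) = \left(-7\right)^{2} \left(4 - 7\right) \left(-28 + 29\right) = 49 \left(-3\right) 1 = \left(-147\right) 1 = -147$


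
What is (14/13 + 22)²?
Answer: 90000/169 ≈ 532.54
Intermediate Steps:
(14/13 + 22)² = (300/13)² = 90000/169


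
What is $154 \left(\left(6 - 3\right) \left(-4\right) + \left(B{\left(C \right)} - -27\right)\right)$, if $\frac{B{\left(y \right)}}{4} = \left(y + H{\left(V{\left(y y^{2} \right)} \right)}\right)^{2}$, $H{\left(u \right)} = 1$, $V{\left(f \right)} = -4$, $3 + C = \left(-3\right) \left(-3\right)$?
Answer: $32494$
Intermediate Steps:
$C = 6$ ($C = -3 - -9 = -3 + 9 = 6$)
$B{\left(y \right)} = 4 \left(1 + y\right)^{2}$ ($B{\left(y \right)} = 4 \left(y + 1\right)^{2} = 4 \left(1 + y\right)^{2}$)
$154 \left(\left(6 - 3\right) \left(-4\right) + \left(B{\left(C \right)} - -27\right)\right) = 154 \left(\left(6 - 3\right) \left(-4\right) - \left(-27 - 4 \left(1 + 6\right)^{2}\right)\right) = 154 \left(3 \left(-4\right) + \left(4 \cdot 7^{2} + 27\right)\right) = 154 \left(-12 + \left(4 \cdot 49 + 27\right)\right) = 154 \left(-12 + \left(196 + 27\right)\right) = 154 \left(-12 + 223\right) = 154 \cdot 211 = 32494$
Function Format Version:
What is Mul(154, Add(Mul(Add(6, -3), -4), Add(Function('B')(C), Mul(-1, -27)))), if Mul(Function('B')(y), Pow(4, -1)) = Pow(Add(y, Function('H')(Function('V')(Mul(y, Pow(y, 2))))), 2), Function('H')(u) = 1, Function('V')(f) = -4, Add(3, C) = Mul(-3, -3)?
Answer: 32494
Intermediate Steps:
C = 6 (C = Add(-3, Mul(-3, -3)) = Add(-3, 9) = 6)
Function('B')(y) = Mul(4, Pow(Add(1, y), 2)) (Function('B')(y) = Mul(4, Pow(Add(y, 1), 2)) = Mul(4, Pow(Add(1, y), 2)))
Mul(154, Add(Mul(Add(6, -3), -4), Add(Function('B')(C), Mul(-1, -27)))) = Mul(154, Add(Mul(Add(6, -3), -4), Add(Mul(4, Pow(Add(1, 6), 2)), Mul(-1, -27)))) = Mul(154, Add(Mul(3, -4), Add(Mul(4, Pow(7, 2)), 27))) = Mul(154, Add(-12, Add(Mul(4, 49), 27))) = Mul(154, Add(-12, Add(196, 27))) = Mul(154, Add(-12, 223)) = Mul(154, 211) = 32494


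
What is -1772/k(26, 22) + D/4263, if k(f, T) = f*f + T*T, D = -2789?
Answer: -93011/42630 ≈ -2.1818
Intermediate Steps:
k(f, T) = T² + f² (k(f, T) = f² + T² = T² + f²)
-1772/k(26, 22) + D/4263 = -1772/(22² + 26²) - 2789/4263 = -1772/(484 + 676) - 2789*1/4263 = -1772/1160 - 2789/4263 = -1772*1/1160 - 2789/4263 = -443/290 - 2789/4263 = -93011/42630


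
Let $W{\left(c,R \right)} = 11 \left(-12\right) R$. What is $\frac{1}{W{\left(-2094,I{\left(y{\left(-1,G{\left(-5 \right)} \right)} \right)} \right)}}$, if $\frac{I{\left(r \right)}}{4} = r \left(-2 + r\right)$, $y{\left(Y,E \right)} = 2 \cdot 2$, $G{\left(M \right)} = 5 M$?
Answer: $- \frac{1}{4224} \approx -0.00023674$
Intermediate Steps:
$y{\left(Y,E \right)} = 4$
$I{\left(r \right)} = 4 r \left(-2 + r\right)$
$W{\left(c,R \right)} = - 132 R$
$\frac{1}{W{\left(-2094,I{\left(y{\left(-1,G{\left(-5 \right)} \right)} \right)} \right)}} = \frac{1}{\left(-132\right) 4 \cdot 4 \left(-2 + 4\right)} = \frac{1}{\left(-132\right) 4 \cdot 4 \cdot 2} = \frac{1}{\left(-132\right) 32} = \frac{1}{-4224} = - \frac{1}{4224}$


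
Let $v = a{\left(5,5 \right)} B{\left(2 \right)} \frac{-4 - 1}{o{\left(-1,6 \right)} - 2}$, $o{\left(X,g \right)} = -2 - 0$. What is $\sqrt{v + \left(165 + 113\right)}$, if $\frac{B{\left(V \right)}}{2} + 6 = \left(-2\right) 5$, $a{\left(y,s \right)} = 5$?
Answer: $\sqrt{78} \approx 8.8318$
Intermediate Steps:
$o{\left(X,g \right)} = -2$ ($o{\left(X,g \right)} = -2 + 0 = -2$)
$B{\left(V \right)} = -32$ ($B{\left(V \right)} = -12 + 2 \left(\left(-2\right) 5\right) = -12 + 2 \left(-10\right) = -12 - 20 = -32$)
$v = -200$ ($v = 5 \left(-32\right) \frac{-4 - 1}{-2 - 2} = - 160 \left(- \frac{5}{-4}\right) = - 160 \left(\left(-5\right) \left(- \frac{1}{4}\right)\right) = \left(-160\right) \frac{5}{4} = -200$)
$\sqrt{v + \left(165 + 113\right)} = \sqrt{-200 + \left(165 + 113\right)} = \sqrt{-200 + 278} = \sqrt{78}$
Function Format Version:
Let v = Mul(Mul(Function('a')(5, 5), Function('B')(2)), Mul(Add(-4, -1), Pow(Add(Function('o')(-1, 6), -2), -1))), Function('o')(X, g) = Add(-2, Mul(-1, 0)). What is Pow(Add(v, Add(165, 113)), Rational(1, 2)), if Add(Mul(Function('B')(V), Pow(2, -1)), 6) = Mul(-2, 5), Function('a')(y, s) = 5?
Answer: Pow(78, Rational(1, 2)) ≈ 8.8318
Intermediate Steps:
Function('o')(X, g) = -2 (Function('o')(X, g) = Add(-2, 0) = -2)
Function('B')(V) = -32 (Function('B')(V) = Add(-12, Mul(2, Mul(-2, 5))) = Add(-12, Mul(2, -10)) = Add(-12, -20) = -32)
v = -200 (v = Mul(Mul(5, -32), Mul(Add(-4, -1), Pow(Add(-2, -2), -1))) = Mul(-160, Mul(-5, Pow(-4, -1))) = Mul(-160, Mul(-5, Rational(-1, 4))) = Mul(-160, Rational(5, 4)) = -200)
Pow(Add(v, Add(165, 113)), Rational(1, 2)) = Pow(Add(-200, Add(165, 113)), Rational(1, 2)) = Pow(Add(-200, 278), Rational(1, 2)) = Pow(78, Rational(1, 2))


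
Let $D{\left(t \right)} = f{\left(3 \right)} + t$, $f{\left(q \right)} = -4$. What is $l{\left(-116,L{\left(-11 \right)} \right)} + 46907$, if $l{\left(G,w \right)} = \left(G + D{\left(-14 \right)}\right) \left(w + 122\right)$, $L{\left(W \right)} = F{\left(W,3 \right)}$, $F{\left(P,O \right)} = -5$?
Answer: $31229$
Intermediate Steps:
$L{\left(W \right)} = -5$
$D{\left(t \right)} = -4 + t$
$l{\left(G,w \right)} = \left(-18 + G\right) \left(122 + w\right)$ ($l{\left(G,w \right)} = \left(G - 18\right) \left(w + 122\right) = \left(G - 18\right) \left(122 + w\right) = \left(-18 + G\right) \left(122 + w\right)$)
$l{\left(-116,L{\left(-11 \right)} \right)} + 46907 = \left(-2196 - -90 + 122 \left(-116\right) - -580\right) + 46907 = \left(-2196 + 90 - 14152 + 580\right) + 46907 = -15678 + 46907 = 31229$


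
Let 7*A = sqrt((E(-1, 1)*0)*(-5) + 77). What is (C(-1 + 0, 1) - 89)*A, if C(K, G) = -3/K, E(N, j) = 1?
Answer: -86*sqrt(77)/7 ≈ -107.81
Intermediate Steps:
A = sqrt(77)/7 (A = sqrt((1*0)*(-5) + 77)/7 = sqrt(0*(-5) + 77)/7 = sqrt(0 + 77)/7 = sqrt(77)/7 ≈ 1.2536)
(C(-1 + 0, 1) - 89)*A = (-3/(-1 + 0) - 89)*(sqrt(77)/7) = (-3/(-1) - 89)*(sqrt(77)/7) = (-3*(-1) - 89)*(sqrt(77)/7) = (3 - 89)*(sqrt(77)/7) = -86*sqrt(77)/7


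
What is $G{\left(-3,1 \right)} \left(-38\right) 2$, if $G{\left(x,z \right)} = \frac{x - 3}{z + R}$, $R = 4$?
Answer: $\frac{456}{5} \approx 91.2$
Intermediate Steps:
$G{\left(x,z \right)} = \frac{-3 + x}{4 + z}$ ($G{\left(x,z \right)} = \frac{x - 3}{z + 4} = \frac{-3 + x}{4 + z}$)
$G{\left(-3,1 \right)} \left(-38\right) 2 = \frac{-3 - 3}{4 + 1} \left(-38\right) 2 = \frac{1}{5} \left(-6\right) \left(-38\right) 2 = \left(- \frac{6}{5}\right) \left(-38\right) 2 = \frac{228}{5} \cdot 2 = \frac{456}{5}$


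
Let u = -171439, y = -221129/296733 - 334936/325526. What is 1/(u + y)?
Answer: -48297153279/8280101345899952 ≈ -5.8329e-6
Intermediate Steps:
y = -85684901471/48297153279 (y = -221129*1/296733 - 334936*1/325526 = -221129/296733 - 167468/162763 = -85684901471/48297153279 ≈ -1.7741)
1/(u + y) = 1/(-171439 - 85684901471/48297153279) = 1/(-8280101345899952/48297153279) = -48297153279/8280101345899952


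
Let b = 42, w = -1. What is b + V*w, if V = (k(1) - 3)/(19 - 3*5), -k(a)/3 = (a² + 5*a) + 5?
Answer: 51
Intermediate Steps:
k(a) = -15 - 15*a - 3*a² (k(a) = -3*((a² + 5*a) + 5) = -3*(5 + a² + 5*a) = -15 - 15*a - 3*a²)
V = -9 (V = ((-15 - 15*1 - 3*1²) - 3)/(19 - 3*5) = ((-15 - 15 - 3*1) - 3)/(19 - 15) = ((-15 - 15 - 3) - 3)/4 = (-33 - 3)*(¼) = -36*¼ = -9)
b + V*w = 42 - 9*(-1) = 42 + 9 = 51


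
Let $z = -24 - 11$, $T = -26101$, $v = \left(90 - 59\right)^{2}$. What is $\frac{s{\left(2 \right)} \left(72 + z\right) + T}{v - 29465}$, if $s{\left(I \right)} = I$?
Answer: $\frac{26027}{28504} \approx 0.9131$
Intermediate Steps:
$v = 961$ ($v = 31^{2} = 961$)
$z = -35$ ($z = -24 - 11 = -35$)
$\frac{s{\left(2 \right)} \left(72 + z\right) + T}{v - 29465} = \frac{2 \left(72 - 35\right) - 26101}{961 - 29465} = \frac{2 \cdot 37 - 26101}{-28504} = \left(74 - 26101\right) \left(- \frac{1}{28504}\right) = \left(-26027\right) \left(- \frac{1}{28504}\right) = \frac{26027}{28504}$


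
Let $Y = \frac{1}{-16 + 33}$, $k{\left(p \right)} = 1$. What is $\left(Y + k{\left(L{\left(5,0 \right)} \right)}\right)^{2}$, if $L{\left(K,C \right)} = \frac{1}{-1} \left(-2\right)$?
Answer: $\frac{324}{289} \approx 1.1211$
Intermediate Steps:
$L{\left(K,C \right)} = 2$ ($L{\left(K,C \right)} = \left(-1\right) \left(-2\right) = 2$)
$Y = \frac{1}{17} \approx 0.058824$
$\left(Y + k{\left(L{\left(5,0 \right)} \right)}\right)^{2} = \left(\frac{1}{17} + 1\right)^{2} = \left(\frac{18}{17}\right)^{2} = \frac{324}{289}$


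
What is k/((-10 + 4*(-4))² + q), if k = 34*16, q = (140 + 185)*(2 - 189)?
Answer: -544/60099 ≈ -0.0090517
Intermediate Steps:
q = -60775 (q = 325*(-187) = -60775)
k = 544
k/((-10 + 4*(-4))² + q) = 544/((-10 + 4*(-4))² - 60775) = 544/((-10 - 16)² - 60775) = 544/((-26)² - 60775) = 544/(676 - 60775) = 544/(-60099) = 544*(-1/60099) = -544/60099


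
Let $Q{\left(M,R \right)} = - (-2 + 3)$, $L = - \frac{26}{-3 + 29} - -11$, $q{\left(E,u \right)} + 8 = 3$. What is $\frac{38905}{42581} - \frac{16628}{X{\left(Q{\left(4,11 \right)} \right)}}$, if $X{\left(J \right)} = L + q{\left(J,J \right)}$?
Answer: $- \frac{707842343}{212905} \approx -3324.7$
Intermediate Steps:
$q{\left(E,u \right)} = -5$ ($q{\left(E,u \right)} = -8 + 3 = -5$)
$L = 10$ ($L = - \frac{26}{26} + 11 = \left(-26\right) \frac{1}{26} + 11 = -1 + 11 = 10$)
$Q{\left(M,R \right)} = -1$ ($Q{\left(M,R \right)} = \left(-1\right) 1 = -1$)
$X{\left(J \right)} = 5$ ($X{\left(J \right)} = 10 - 5 = 5$)
$\frac{38905}{42581} - \frac{16628}{X{\left(Q{\left(4,11 \right)} \right)}} = \frac{38905}{42581} - \frac{16628}{5} = - \frac{707842343}{212905}$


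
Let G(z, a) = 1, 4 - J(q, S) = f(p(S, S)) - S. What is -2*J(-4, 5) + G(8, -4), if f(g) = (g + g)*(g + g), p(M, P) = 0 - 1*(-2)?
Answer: 15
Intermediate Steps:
p(M, P) = 2 (p(M, P) = 0 + 2 = 2)
f(g) = 4*g² (f(g) = (2*g)*(2*g) = 4*g²)
J(q, S) = -12 + S (J(q, S) = 4 - (4*2² - S) = 4 - (4*4 - S) = 4 - (16 - S) = 4 + (-16 + S) = -12 + S)
-2*J(-4, 5) + G(8, -4) = -2*(-12 + 5) + 1 = -2*(-7) + 1 = 14 + 1 = 15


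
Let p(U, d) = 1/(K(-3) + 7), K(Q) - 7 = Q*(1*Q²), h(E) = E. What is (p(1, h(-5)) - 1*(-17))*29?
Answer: 6380/13 ≈ 490.77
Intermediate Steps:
K(Q) = 7 + Q³ (K(Q) = 7 + Q*(1*Q²) = 7 + Q*Q² = 7 + Q³)
p(U, d) = -1/13 (p(U, d) = 1/((7 + (-3)³) + 7) = 1/((7 - 27) + 7) = 1/(-20 + 7) = 1/(-13) = -1/13)
(p(1, h(-5)) - 1*(-17))*29 = (-1/13 - 1*(-17))*29 = (-1/13 + 17)*29 = (220/13)*29 = 6380/13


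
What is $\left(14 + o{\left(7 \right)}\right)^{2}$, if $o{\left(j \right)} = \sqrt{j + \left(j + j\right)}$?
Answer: $\left(14 + \sqrt{21}\right)^{2} \approx 345.31$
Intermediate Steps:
$o{\left(j \right)} = \sqrt{3} \sqrt{j}$ ($o{\left(j \right)} = \sqrt{j + 2 j} = \sqrt{3 j} = \sqrt{3} \sqrt{j}$)
$\left(14 + o{\left(7 \right)}\right)^{2} = \left(14 + \sqrt{3} \sqrt{7}\right)^{2} = \left(14 + \sqrt{21}\right)^{2}$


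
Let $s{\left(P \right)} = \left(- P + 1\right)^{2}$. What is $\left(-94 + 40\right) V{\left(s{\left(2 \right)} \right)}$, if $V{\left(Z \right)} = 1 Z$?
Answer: $-54$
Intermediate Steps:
$s{\left(P \right)} = \left(1 - P\right)^{2}$
$V{\left(Z \right)} = Z$
$\left(-94 + 40\right) V{\left(s{\left(2 \right)} \right)} = \left(-94 + 40\right) \left(-1 + 2\right)^{2} = - 54 \cdot 1^{2} = \left(-54\right) 1 = -54$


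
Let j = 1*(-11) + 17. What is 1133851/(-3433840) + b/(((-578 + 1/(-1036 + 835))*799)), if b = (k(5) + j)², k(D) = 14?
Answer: -105528091323871/318753137790640 ≈ -0.33107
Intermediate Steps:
j = 6 (j = -11 + 17 = 6)
b = 400 (b = (14 + 6)² = 20² = 400)
1133851/(-3433840) + b/(((-578 + 1/(-1036 + 835))*799)) = 1133851/(-3433840) + 400/(((-578 + 1/(-1036 + 835))*799)) = 1133851*(-1/3433840) + 400/(((-578 + 1/(-201))*799)) = -1133851/3433840 + 400/(((-578 - 1/201)*799)) = -1133851/3433840 + 400/((-116179/201*799)) = -1133851/3433840 + 400/(-92827021/201) = -1133851/3433840 + 400*(-201/92827021) = -1133851/3433840 - 80400/92827021 = -105528091323871/318753137790640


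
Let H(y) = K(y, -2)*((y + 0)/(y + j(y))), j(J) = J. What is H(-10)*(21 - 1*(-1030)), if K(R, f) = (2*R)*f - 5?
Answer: 36785/2 ≈ 18393.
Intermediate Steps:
K(R, f) = -5 + 2*R*f (K(R, f) = 2*R*f - 5 = -5 + 2*R*f)
H(y) = -5/2 - 2*y (H(y) = (-5 + 2*y*(-2))*((y + 0)/(y + y)) = (-5 - 4*y)*(y/((2*y))) = (-5 - 4*y)*(y*(1/(2*y))) = (-5 - 4*y)*(½) = -5/2 - 2*y)
H(-10)*(21 - 1*(-1030)) = (-5/2 - 2*(-10))*(21 - 1*(-1030)) = (-5/2 + 20)*(21 + 1030) = (35/2)*1051 = 36785/2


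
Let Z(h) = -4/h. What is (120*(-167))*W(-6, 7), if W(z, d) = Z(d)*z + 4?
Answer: -1042080/7 ≈ -1.4887e+5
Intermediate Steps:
W(z, d) = 4 - 4*z/d (W(z, d) = (-4/d)*z + 4 = -4*z/d + 4 = 4 - 4*z/d)
(120*(-167))*W(-6, 7) = (120*(-167))*(4 - 4*(-6)/7) = -20040*(4 - 4*(-6)*⅐) = -20040*(4 + 24/7) = -20040*52/7 = -1042080/7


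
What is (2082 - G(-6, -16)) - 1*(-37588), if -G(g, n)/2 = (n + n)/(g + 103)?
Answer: 3847926/97 ≈ 39669.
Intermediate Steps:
G(g, n) = -4*n/(103 + g) (G(g, n) = -2*(n + n)/(g + 103) = -2*2*n/(103 + g) = -4*n/(103 + g))
(2082 - G(-6, -16)) - 1*(-37588) = (2082 - (-4)*(-16)/(103 - 6)) - 1*(-37588) = (2082 - (-4)*(-16)/97) + 37588 = (2082 - 1*64/97) + 37588 = (2082 - 64/97) + 37588 = 201890/97 + 37588 = 3847926/97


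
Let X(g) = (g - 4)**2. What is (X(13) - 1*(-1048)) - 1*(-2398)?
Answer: 3527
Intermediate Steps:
X(g) = (-4 + g)**2
(X(13) - 1*(-1048)) - 1*(-2398) = ((-4 + 13)**2 - 1*(-1048)) - 1*(-2398) = (9**2 + 1048) + 2398 = (81 + 1048) + 2398 = 1129 + 2398 = 3527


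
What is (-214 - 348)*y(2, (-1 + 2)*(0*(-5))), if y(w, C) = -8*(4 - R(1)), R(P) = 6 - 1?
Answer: -4496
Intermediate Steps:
R(P) = 5
y(w, C) = 8 (y(w, C) = -8*(4 - 1*5) = -8*(4 - 5) = -8*(-1) = 8)
(-214 - 348)*y(2, (-1 + 2)*(0*(-5))) = (-214 - 348)*8 = -562*8 = -4496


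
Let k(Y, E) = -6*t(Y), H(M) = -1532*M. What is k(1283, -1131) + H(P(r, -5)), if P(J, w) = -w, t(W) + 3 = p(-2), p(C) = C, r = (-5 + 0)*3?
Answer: -7630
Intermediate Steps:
r = -15 (r = -5*3 = -15)
t(W) = -5 (t(W) = -3 - 2 = -5)
k(Y, E) = 30 (k(Y, E) = -6*(-5) = 30)
k(1283, -1131) + H(P(r, -5)) = 30 - (-1532)*(-5) = 30 - 1532*5 = 30 - 7660 = -7630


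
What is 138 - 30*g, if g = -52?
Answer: 1698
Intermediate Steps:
138 - 30*g = 138 - 30*(-52) = 138 + 1560 = 1698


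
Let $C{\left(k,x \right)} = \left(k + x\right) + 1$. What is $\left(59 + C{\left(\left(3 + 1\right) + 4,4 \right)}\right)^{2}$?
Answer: $5184$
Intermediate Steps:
$C{\left(k,x \right)} = 1 + k + x$
$\left(59 + C{\left(\left(3 + 1\right) + 4,4 \right)}\right)^{2} = \left(59 + \left(1 + \left(\left(3 + 1\right) + 4\right) + 4\right)\right)^{2} = \left(59 + \left(1 + \left(4 + 4\right) + 4\right)\right)^{2} = \left(59 + \left(1 + 8 + 4\right)\right)^{2} = \left(59 + 13\right)^{2} = 72^{2} = 5184$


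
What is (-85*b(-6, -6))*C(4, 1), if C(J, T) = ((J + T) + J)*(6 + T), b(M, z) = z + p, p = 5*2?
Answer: -21420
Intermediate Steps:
p = 10
b(M, z) = 10 + z (b(M, z) = z + 10 = 10 + z)
C(J, T) = (6 + T)*(T + 2*J) (C(J, T) = (T + 2*J)*(6 + T) = (6 + T)*(T + 2*J))
(-85*b(-6, -6))*C(4, 1) = (-85*(10 - 6))*(1² + 6*1 + 12*4 + 2*4*1) = (-85*4)*(1 + 6 + 48 + 8) = -340*63 = -21420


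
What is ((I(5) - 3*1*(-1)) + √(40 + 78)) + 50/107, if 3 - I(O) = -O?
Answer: 1227/107 + √118 ≈ 22.330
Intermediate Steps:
I(O) = 3 + O (I(O) = 3 - (-1)*O = 3 + O)
((I(5) - 3*1*(-1)) + √(40 + 78)) + 50/107 = (((3 + 5) - 3*1*(-1)) + √(40 + 78)) + 50/107 = ((8 - 3*(-1)) + √118) + 50*(1/107) = ((8 + 3) + √118) + 50/107 = (11 + √118) + 50/107 = 1227/107 + √118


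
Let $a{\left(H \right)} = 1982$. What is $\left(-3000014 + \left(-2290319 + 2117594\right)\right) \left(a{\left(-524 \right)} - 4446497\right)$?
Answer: $14101286076585$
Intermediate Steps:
$\left(-3000014 + \left(-2290319 + 2117594\right)\right) \left(a{\left(-524 \right)} - 4446497\right) = \left(-3000014 + \left(-2290319 + 2117594\right)\right) \left(1982 - 4446497\right) = \left(-3000014 - 172725\right) \left(-4444515\right) = \left(-3172739\right) \left(-4444515\right) = 14101286076585$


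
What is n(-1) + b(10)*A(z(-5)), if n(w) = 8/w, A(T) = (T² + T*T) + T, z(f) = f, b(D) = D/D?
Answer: 37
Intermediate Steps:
b(D) = 1
A(T) = T + 2*T² (A(T) = (T² + T²) + T = 2*T² + T = T + 2*T²)
n(-1) + b(10)*A(z(-5)) = 8/(-1) + 1*(-5*(1 + 2*(-5))) = 8*(-1) + 1*(-5*(1 - 10)) = -8 + 1*(-5*(-9)) = -8 + 1*45 = -8 + 45 = 37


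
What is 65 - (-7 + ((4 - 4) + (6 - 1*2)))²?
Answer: 56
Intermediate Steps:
65 - (-7 + ((4 - 4) + (6 - 1*2)))² = 65 - (-7 + (0 + (6 - 2)))² = 65 - (-7 + (0 + 4))² = 65 - (-7 + 4)² = 65 - 1*(-3)² = 65 - 1*9 = 65 - 9 = 56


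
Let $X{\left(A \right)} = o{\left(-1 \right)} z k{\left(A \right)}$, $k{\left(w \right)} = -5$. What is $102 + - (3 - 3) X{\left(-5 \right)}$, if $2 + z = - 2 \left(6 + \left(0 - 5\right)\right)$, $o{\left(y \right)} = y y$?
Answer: $102$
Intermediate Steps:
$o{\left(y \right)} = y^{2}$
$z = -4$ ($z = -2 - 2 \left(6 + \left(0 - 5\right)\right) = -2 - 2 \left(6 - 5\right) = -2 - 2 = -4$)
$X{\left(A \right)} = 20$ ($X{\left(A \right)} = \left(-1\right)^{2} \left(-4\right) \left(-5\right) = 1 \left(-4\right) \left(-5\right) = \left(-4\right) \left(-5\right) = 20$)
$102 + - (3 - 3) X{\left(-5 \right)} = 102 + - (3 - 3) 20 = 102 + \left(-1\right) 0 \cdot 20 = 102 + 0 \cdot 20 = 102 + 0 = 102$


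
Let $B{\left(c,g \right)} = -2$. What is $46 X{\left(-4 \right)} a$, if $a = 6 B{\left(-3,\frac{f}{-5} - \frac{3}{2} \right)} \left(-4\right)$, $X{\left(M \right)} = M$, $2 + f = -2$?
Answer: $-8832$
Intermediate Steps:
$f = -4$ ($f = -2 - 2 = -4$)
$a = 48$ ($a = 6 \left(-2\right) \left(-4\right) = \left(-12\right) \left(-4\right) = 48$)
$46 X{\left(-4 \right)} a = 46 \left(-4\right) 48 = \left(-184\right) 48 = -8832$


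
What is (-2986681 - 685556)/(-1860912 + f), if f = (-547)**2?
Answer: 3672237/1561703 ≈ 2.3514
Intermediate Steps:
f = 299209
(-2986681 - 685556)/(-1860912 + f) = (-2986681 - 685556)/(-1860912 + 299209) = -3672237/(-1561703) = -3672237*(-1/1561703) = 3672237/1561703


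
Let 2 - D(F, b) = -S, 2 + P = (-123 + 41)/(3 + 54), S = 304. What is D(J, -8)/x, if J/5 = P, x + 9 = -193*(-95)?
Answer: 9/539 ≈ 0.016698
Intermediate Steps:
P = -196/57 (P = -2 + (-123 + 41)/(3 + 54) = -2 - 82/57 = -196/57 ≈ -3.4386)
x = 18326 (x = -9 - 193*(-95) = -9 + 18335 = 18326)
J = -980/57 (J = 5*(-196/57) = -980/57 ≈ -17.193)
D(F, b) = 306 (D(F, b) = 2 - (-1)*304 = 2 - 1*(-304) = 2 + 304 = 306)
D(J, -8)/x = 306/18326 = 306*(1/18326) = 9/539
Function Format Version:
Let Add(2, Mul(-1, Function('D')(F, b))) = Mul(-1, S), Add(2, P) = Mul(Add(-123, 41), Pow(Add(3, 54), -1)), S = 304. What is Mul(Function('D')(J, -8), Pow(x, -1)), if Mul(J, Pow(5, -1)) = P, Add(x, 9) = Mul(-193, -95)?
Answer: Rational(9, 539) ≈ 0.016698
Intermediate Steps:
P = Rational(-196, 57) (P = Add(-2, Mul(Add(-123, 41), Pow(Add(3, 54), -1))) = Add(-2, Mul(-82, Pow(57, -1))) = Add(-2, Mul(-82, Rational(1, 57))) = Add(-2, Rational(-82, 57)) = Rational(-196, 57) ≈ -3.4386)
x = 18326 (x = Add(-9, Mul(-193, -95)) = Add(-9, 18335) = 18326)
J = Rational(-980, 57) (J = Mul(5, Rational(-196, 57)) = Rational(-980, 57) ≈ -17.193)
Function('D')(F, b) = 306 (Function('D')(F, b) = Add(2, Mul(-1, Mul(-1, 304))) = Add(2, Mul(-1, -304)) = Add(2, 304) = 306)
Mul(Function('D')(J, -8), Pow(x, -1)) = Mul(306, Pow(18326, -1)) = Mul(306, Rational(1, 18326)) = Rational(9, 539)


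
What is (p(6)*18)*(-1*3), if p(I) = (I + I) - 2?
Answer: -540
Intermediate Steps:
p(I) = -2 + 2*I (p(I) = 2*I - 2 = -2 + 2*I)
(p(6)*18)*(-1*3) = ((-2 + 2*6)*18)*(-1*3) = ((-2 + 12)*18)*(-3) = (10*18)*(-3) = 180*(-3) = -540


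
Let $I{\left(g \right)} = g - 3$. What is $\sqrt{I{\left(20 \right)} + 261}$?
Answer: $\sqrt{278} \approx 16.673$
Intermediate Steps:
$I{\left(g \right)} = -3 + g$
$\sqrt{I{\left(20 \right)} + 261} = \sqrt{\left(-3 + 20\right) + 261} = \sqrt{17 + 261} = \sqrt{278}$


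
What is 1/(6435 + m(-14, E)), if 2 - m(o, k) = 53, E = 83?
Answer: 1/6384 ≈ 0.00015664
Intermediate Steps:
m(o, k) = -51 (m(o, k) = 2 - 1*53 = 2 - 53 = -51)
1/(6435 + m(-14, E)) = 1/(6435 - 51) = 1/6384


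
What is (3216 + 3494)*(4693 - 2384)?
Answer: 15493390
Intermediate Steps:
(3216 + 3494)*(4693 - 2384) = 6710*2309 = 15493390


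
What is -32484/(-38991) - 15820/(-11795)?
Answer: 9523680/4379989 ≈ 2.1744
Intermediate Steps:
-32484/(-38991) - 15820/(-11795) = -32484*(-1/38991) - 15820*(-1/11795) = 10828/12997 + 452/337 = 9523680/4379989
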